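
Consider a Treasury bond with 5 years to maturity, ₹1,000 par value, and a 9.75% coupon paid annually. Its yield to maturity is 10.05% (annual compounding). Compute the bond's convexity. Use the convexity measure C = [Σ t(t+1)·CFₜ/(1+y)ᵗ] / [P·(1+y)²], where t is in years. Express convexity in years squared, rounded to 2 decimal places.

19.43

With y = 0.1005:
  t   CF        PV=CF/(1+0.1005)^t    t·PV        t(t+1)·PV
  1        97.50        88.5961        88.5961         177.1922
  2        97.50        80.5053       161.0106         483.0319
  3        97.50        73.1534       219.4602         877.8407
  4        97.50        66.4729       265.8915       1,329.4574
  5     1,097.50       679.9145     3,399.5724      20,397.4346
  Σ                    988.6422     4,134.5308      23,264.9567
P = 988.6422.
Convexity = Σ t(t+1)·PV / [P·(1+y)²] = 23,264.9567 / (988.6422 × 1.211100) = 19.43046.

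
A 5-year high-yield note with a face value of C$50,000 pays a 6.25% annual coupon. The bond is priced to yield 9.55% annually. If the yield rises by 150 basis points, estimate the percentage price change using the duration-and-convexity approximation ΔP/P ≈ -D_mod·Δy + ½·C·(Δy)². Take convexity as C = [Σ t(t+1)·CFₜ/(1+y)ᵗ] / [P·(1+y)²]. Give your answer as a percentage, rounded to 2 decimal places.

-5.79%

With y = 0.0955:
  t   CF        PV=CF/(1+0.0955)^t    t·PV        t(t+1)·PV
  1     3,125.00     2,852.5787     2,852.5787       5,705.1575
  2     3,125.00     2,603.9057     5,207.8115      15,623.4344
  3     3,125.00     2,376.9108     7,130.7323      28,522.9291
  4     3,125.00     2,169.7040     8,678.8161      43,394.0804
  5    53,125.00    33,669.5284   168,347.6421   1,010,085.8524
  Σ                 43,672.6277   192,217.5806   1,103,331.4538
P = 43,672.6277; D_Mac = 4.40133 yrs; D_mod = 4.01764 yrs; C = 21.05096.
Duration effect: -4.01764 × (+0.015) = -0.060265
Convexity effect: 0.5 × 21.05096 × (0.015)² = +0.0023682
ΔP/P ≈ -0.060265 + 0.0023682 = -0.057896 = -5.7896%.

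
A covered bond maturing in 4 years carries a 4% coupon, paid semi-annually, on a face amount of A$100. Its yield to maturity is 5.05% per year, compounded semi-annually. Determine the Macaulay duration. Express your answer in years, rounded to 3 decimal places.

3.730 years

Periodic yield y = 0.02525. Discount each cash flow and weight by its period:
  t   CF        PV=CF/(1+0.02525)^t    t·PV
  1         2.00         1.9507         1.9507
  2         2.00         1.9027         3.8054
  3         2.00         1.8558         5.5675
  4         2.00         1.8101         7.2405
  5         2.00         1.7656         8.8278
  6         2.00         1.7221        10.3324
  7         2.00         1.6797        11.7576
  8       102.00        83.5530       668.4238
  Σ                     96.2397       717.9059
Price P = Σ PV = 96.2397.
Macaulay duration = Σ(t·PV) / P = 717.9059 / 96.2397 = 7.45956 half-year periods.
In years: 7.45956 / 2 = 3.72978 years.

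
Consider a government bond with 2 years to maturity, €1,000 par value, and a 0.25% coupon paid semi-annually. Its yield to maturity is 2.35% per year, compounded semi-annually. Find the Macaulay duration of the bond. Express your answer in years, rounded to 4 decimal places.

Periodic yield y = 0.01175. Discount each cash flow and weight by its period:
  t   CF        PV=CF/(1+0.01175)^t    t·PV
  1         1.25         1.2355         1.2355
  2         1.25         1.2211         2.4423
  3         1.25         1.2070         3.6209
  4     1,001.25       955.5418     3,822.1671
  Σ                    959.2053     3,829.4657
Price P = Σ PV = 959.2053.
Macaulay duration = Σ(t·PV) / P = 3,829.4657 / 959.2053 = 3.99233 half-year periods.
In years: 3.99233 / 2 = 1.99617 years.

1.9962 years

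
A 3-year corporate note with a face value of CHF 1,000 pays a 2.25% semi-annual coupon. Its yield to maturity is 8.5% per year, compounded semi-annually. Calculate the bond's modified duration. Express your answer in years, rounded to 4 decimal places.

Periodic yield y = 0.0425. First find Macaulay duration:
  t   CF        PV=CF/(1+0.0425)^t    t·PV
  1        11.25        10.7914        10.7914
  2        11.25        10.3514        20.7029
  3        11.25         9.9294        29.7883
  4        11.25         9.5246        38.0985
  5        11.25         9.1363        45.6817
  6     1,011.25       787.7749     4,726.6495
  Σ                    837.5081     4,871.7123
P = 837.5081; Macaulay duration = 4,871.7123 / 837.5081 = 5.81691 half-year periods = 2.90846 years.
Modified duration = D_Mac / (1 + y) = 2.90846 / 1.0425 = 2.78989 years.

2.7899 years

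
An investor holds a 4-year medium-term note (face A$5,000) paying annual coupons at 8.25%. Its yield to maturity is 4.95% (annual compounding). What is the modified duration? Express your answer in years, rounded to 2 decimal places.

3.42 years

Periodic yield y = 0.0495. First find Macaulay duration:
  t   CF        PV=CF/(1+0.0495)^t    t·PV
  1       412.50       393.0443       393.0443
  2       412.50       374.5062       749.0125
  3       412.50       356.8425     1,070.5276
  4     5,412.50     4,461.3689    17,845.4757
  Σ                  5,585.7620    20,058.0601
P = 5,585.7620; Macaulay duration = 20,058.0601 / 5,585.7620 = 3.59093 years.
Modified duration = D_Mac / (1 + y) = 3.59093 / 1.0495 = 3.42156 years.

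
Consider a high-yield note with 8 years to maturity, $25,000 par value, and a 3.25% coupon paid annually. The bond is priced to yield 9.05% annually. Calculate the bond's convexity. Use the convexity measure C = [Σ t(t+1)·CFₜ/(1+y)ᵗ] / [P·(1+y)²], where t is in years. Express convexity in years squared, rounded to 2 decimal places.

With y = 0.0905:
  t   CF        PV=CF/(1+0.0905)^t    t·PV        t(t+1)·PV
  1       812.50       745.0711       745.0711       1,490.1421
  2       812.50       683.2380     1,366.4761       4,099.4282
  3       812.50       626.5365     1,879.6094       7,518.4377
  4       812.50       574.5406     2,298.1622      11,490.8111
  5       812.50       526.8597     2,634.2987      15,805.7924
  6       812.50       483.1359     2,898.8157      20,291.7097
  7       812.50       443.0408     3,101.2853      24,810.2824
  8    25,812.50    12,906.9822   103,255.8573     929,302.7153
  Σ                 16,989.4047   118,179.5757   1,014,809.3190
P = 16,989.4047.
Convexity = Σ t(t+1)·PV / [P·(1+y)²] = 1,014,809.3190 / (16,989.4047 × 1.189190) = 50.22905.

50.23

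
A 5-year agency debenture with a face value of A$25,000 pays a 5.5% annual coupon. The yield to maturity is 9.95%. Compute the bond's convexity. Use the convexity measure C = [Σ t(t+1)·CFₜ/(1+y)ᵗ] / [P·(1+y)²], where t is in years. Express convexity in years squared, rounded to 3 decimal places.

21.219

With y = 0.0995:
  t   CF        PV=CF/(1+0.0995)^t    t·PV        t(t+1)·PV
  1     1,375.00     1,250.5684     1,250.5684       2,501.1369
  2     1,375.00     1,137.3974     2,274.7948       6,824.3844
  3     1,375.00     1,034.4678     3,103.4035      12,413.6142
  4     1,375.00       940.8530     3,763.4119      18,817.0595
  5    26,375.00    16,414.0707    82,070.3535     492,422.1211
  Σ                 20,777.3574    92,462.5322     532,978.3161
P = 20,777.3574.
Convexity = Σ t(t+1)·PV / [P·(1+y)²] = 532,978.3161 / (20,777.3574 × 1.208900) = 21.21919.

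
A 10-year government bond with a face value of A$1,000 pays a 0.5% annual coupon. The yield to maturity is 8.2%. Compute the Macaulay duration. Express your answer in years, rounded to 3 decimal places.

9.650 years

Periodic yield y = 0.082. Discount each cash flow and weight by its year:
  t   CF        PV=CF/(1+0.082)^t    t·PV
  1         5.00         4.6211         4.6211
  2         5.00         4.2709         8.5417
  3         5.00         3.9472        11.8416
  4         5.00         3.6481        14.5922
  5         5.00         3.3716        16.8579
  6         5.00         3.1161        18.6964
  7         5.00         2.8799        20.1594
  8         5.00         2.6617        21.2932
  9         5.00         2.4599        22.1395
  10    1,005.00       456.9761     4,569.7607
  Σ                    487.9524     4,708.5036
Price P = Σ PV = 487.9524.
Macaulay duration = Σ(t·PV) / P = 4,708.5036 / 487.9524 = 9.64951 years.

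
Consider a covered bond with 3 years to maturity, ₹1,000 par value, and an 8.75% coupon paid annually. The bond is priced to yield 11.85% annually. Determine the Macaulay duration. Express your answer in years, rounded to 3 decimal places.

Periodic yield y = 0.1185. Discount each cash flow and weight by its year:
  t   CF        PV=CF/(1+0.1185)^t    t·PV
  1        87.50        78.2298        78.2298
  2        87.50        69.9417       139.8834
  3     1,087.50       777.1794     2,331.5383
  Σ                    925.3509     2,549.6514
Price P = Σ PV = 925.3509.
Macaulay duration = Σ(t·PV) / P = 2,549.6514 / 925.3509 = 2.75533 years.

2.755 years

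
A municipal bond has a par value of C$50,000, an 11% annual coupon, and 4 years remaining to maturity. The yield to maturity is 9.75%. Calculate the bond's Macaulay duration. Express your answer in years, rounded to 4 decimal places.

Periodic yield y = 0.0975. Discount each cash flow and weight by its year:
  t   CF        PV=CF/(1+0.0975)^t    t·PV
  1     5,500.00     5,011.3895     5,011.3895
  2     5,500.00     4,566.1864     9,132.3727
  3     5,500.00     4,160.5343    12,481.6028
  4    55,500.00    38,253.8251   153,015.3002
  Σ                 51,991.9352   179,640.6653
Price P = Σ PV = 51,991.9352.
Macaulay duration = Σ(t·PV) / P = 179,640.6653 / 51,991.9352 = 3.45516 years.

3.4552 years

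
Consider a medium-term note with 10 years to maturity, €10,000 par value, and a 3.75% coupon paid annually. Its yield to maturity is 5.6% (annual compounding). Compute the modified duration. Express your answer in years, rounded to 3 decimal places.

Periodic yield y = 0.056. First find Macaulay duration:
  t   CF        PV=CF/(1+0.056)^t    t·PV
  1       375.00       355.1136       355.1136
  2       375.00       336.2819       672.5637
  3       375.00       318.4487       955.3462
  4       375.00       301.5613     1,206.2452
  5       375.00       285.5694     1,427.8470
  6       375.00       270.4256     1,622.5534
  7       375.00       256.0848     1,792.5938
  8       375.00       242.5046     1,940.0365
  9       375.00       229.6445     2,066.8003
  10   10,375.00     6,016.5693    60,165.6930
  Σ                  8,612.2036    72,204.7927
P = 8,612.2036; Macaulay duration = 72,204.7927 / 8,612.2036 = 8.38401 years.
Modified duration = D_Mac / (1 + y) = 8.38401 / 1.056 = 7.93940 years.

7.939 years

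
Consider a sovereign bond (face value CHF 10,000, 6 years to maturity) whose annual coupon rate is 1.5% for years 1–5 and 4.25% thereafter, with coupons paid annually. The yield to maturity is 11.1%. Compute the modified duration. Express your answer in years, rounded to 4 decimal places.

Periodic yield y = 0.111. First find Macaulay duration:
  t   CF        PV=CF/(1+0.111)^t    t·PV
  1       150.00       135.0135       135.0135
  2       150.00       121.5243       243.0486
  3       150.00       109.3828       328.1484
  4       150.00        98.4544       393.8175
  5       150.00        88.6178       443.0890
  6    10,425.00     5,543.5978    33,261.5865
  Σ                  6,096.5905    34,804.7036
P = 6,096.5905; Macaulay duration = 34,804.7036 / 6,096.5905 = 5.70888 years.
Modified duration = D_Mac / (1 + y) = 5.70888 / 1.111 = 5.13851 years.

5.1385 years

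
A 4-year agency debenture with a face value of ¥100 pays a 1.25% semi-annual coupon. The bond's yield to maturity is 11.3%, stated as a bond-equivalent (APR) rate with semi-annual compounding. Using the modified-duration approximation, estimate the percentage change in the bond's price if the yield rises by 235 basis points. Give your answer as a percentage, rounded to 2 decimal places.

-8.65%

Periodic yield y = 0.0565. Modified duration first:
  t   CF        PV=CF/(1+0.0565)^t    t·PV
  1        0.625         0.5916         0.5916
  2        0.625         0.5599         1.1199
  3        0.625         0.5300         1.5900
  4        0.625         0.5017         2.0066
  5        0.625         0.4748         2.3741
  6        0.625         0.4494         2.6966
  7        0.625         0.4254         2.9778
  8      100.625        64.8261       518.6088
  Σ                     68.3589       531.9653
P = 68.3589; D_Mac = 7.78195 half-year periods = 3.89097 yrs; D_mod = 3.89097/(1+0.0565) = 3.68289 yrs.
ΔP/P ≈ -D_mod · Δy = -3.68289 × (+0.0235) = -0.086548 = -8.6548%.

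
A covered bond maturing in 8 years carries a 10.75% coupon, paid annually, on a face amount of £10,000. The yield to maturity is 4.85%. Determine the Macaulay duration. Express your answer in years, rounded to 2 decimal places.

6.11 years

Periodic yield y = 0.0485. Discount each cash flow and weight by its year:
  t   CF        PV=CF/(1+0.0485)^t    t·PV
  1     1,075.00     1,025.2742     1,025.2742
  2     1,075.00       977.8485     1,955.6971
  3     1,075.00       932.6166     2,797.8499
  4     1,075.00       889.4770     3,557.9080
  5     1,075.00       848.3329     4,241.6643
  6     1,075.00       809.0919     4,854.5514
  7     1,075.00       771.6661     5,401.6627
  8    11,075.00     7,582.2178    60,657.7425
  Σ                 13,836.5251    84,492.3502
Price P = Σ PV = 13,836.5251.
Macaulay duration = Σ(t·PV) / P = 84,492.3502 / 13,836.5251 = 6.10647 years.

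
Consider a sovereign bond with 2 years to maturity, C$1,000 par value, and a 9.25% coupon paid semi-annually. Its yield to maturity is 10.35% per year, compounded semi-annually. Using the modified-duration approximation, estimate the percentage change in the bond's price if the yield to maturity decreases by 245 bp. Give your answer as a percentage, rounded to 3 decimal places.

+4.356%

Periodic yield y = 0.05175. Modified duration first:
  t   CF        PV=CF/(1+0.05175)^t    t·PV
  1        46.25        43.9743        43.9743
  2        46.25        41.8106        83.6213
  3        46.25        39.7534       119.2602
  4     1,046.25       855.0379     3,420.1518
  Σ                    980.5763     3,667.0075
P = 980.5763; D_Mac = 3.73965 half-year periods = 1.86982 yrs; D_mod = 1.86982/(1+0.05175) = 1.77782 yrs.
ΔP/P ≈ -D_mod · Δy = -1.77782 × (-0.0245) = +0.043557 = +4.3557%.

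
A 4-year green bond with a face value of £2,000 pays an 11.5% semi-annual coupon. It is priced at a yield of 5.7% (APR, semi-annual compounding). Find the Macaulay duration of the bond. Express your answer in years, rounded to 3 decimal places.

3.385 years

Periodic yield y = 0.0285. Discount each cash flow and weight by its period:
  t   CF        PV=CF/(1+0.0285)^t    t·PV
  1       115.00       111.8133       111.8133
  2       115.00       108.7149       217.4299
  3       115.00       105.7024       317.1073
  4       115.00       102.7734       411.0935
  5       115.00        99.9255       499.6275
  6       115.00        97.1565       582.9393
  7       115.00        94.4643       661.2502
  8     2,115.00     1,689.1803    13,513.4423
  Σ                  2,409.7307    16,314.7033
Price P = Σ PV = 2,409.7307.
Macaulay duration = Σ(t·PV) / P = 16,314.7033 / 2,409.7307 = 6.77034 half-year periods.
In years: 6.77034 / 2 = 3.38517 years.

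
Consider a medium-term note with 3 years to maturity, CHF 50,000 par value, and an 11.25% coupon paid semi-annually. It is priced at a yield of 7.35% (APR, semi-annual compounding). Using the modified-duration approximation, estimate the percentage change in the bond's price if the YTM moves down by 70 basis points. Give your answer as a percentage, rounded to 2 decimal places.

+1.79%

Periodic yield y = 0.03675. Modified duration first:
  t   CF        PV=CF/(1+0.03675)^t    t·PV
  1     2,812.50     2,712.8044     2,712.8044
  2     2,812.50     2,616.6428     5,233.2856
  3     2,812.50     2,523.8899     7,571.6696
  4     2,812.50     2,434.4248     9,737.6990
  5     2,812.50     2,348.1309    11,740.6547
  6    52,812.50    42,529.7140   255,178.2839
  Σ                 55,165.6068   292,174.3973
P = 55,165.6068; D_Mac = 5.29631 half-year periods = 2.64816 yrs; D_mod = 2.64816/(1+0.03675) = 2.55429 yrs.
ΔP/P ≈ -D_mod · Δy = -2.55429 × (-0.007) = +0.017880 = +1.7880%.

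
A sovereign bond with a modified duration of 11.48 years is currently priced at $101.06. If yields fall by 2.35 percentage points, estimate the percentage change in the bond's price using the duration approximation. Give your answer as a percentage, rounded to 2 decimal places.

Duration approximation: ΔP/P ≈ -D_mod · Δy = -11.48 × (-0.0235) = +0.269780.
As a percentage: +26.9780%.

+26.98%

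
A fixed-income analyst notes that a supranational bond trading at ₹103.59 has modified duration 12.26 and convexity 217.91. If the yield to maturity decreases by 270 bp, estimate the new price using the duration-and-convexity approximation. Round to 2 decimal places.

Duration effect: -D_mod·Δy = -12.26 × (-0.027) = +0.331020
Convexity effect: ½·C·(Δy)² = 0.5 × 217.91 × (-0.027)² = +0.079428195
ΔP/P ≈ +0.331020 + 0.079428195 = +0.410448195
New price ≈ 103.59 × (1 + 0.410448195) = 146.10832852005.

₹146.11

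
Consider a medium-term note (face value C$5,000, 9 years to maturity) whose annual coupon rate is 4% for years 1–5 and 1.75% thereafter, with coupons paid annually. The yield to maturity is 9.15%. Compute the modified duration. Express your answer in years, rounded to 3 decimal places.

6.806 years

Periodic yield y = 0.0915. First find Macaulay duration:
  t   CF        PV=CF/(1+0.0915)^t    t·PV
  1       200.00       183.2341       183.2341
  2       200.00       167.8736       335.7473
  3       200.00       153.8009       461.4026
  4       200.00       140.9078       563.6312
  5       200.00       129.0956       645.4778
  6        87.50        51.7447       310.4680
  7        87.50        47.4069       331.8485
  8        87.50        43.4328       347.4626
  9     5,087.50     2,313.6132    20,822.5192
  Σ                  3,231.1096    24,001.7913
P = 3,231.1096; Macaulay duration = 24,001.7913 / 3,231.1096 = 7.42834 years.
Modified duration = D_Mac / (1 + y) = 7.42834 / 1.0915 = 6.80563 years.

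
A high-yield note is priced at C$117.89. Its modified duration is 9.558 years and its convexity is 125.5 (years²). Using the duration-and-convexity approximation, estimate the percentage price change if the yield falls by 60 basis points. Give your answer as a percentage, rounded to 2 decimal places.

Duration effect: -D_mod·Δy = -9.558 × (-0.006) = +0.057348
Convexity effect: ½·C·(Δy)² = 0.5 × 125.5 × (-0.006)² = +0.0022590
ΔP/P ≈ +0.057348 + 0.0022590 = +0.059607
= +5.9607%.

+5.96%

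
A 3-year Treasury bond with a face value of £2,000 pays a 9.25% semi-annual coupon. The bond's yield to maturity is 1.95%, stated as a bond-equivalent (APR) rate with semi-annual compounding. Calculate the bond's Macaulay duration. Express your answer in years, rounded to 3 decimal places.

2.720 years

Periodic yield y = 0.00975. Discount each cash flow and weight by its period:
  t   CF        PV=CF/(1+0.00975)^t    t·PV
  1        92.50        91.6068        91.6068
  2        92.50        90.7223       181.4446
  3        92.50        89.8463       269.5389
  4        92.50        88.9787       355.9150
  5        92.50        88.1196       440.5979
  6     2,092.50     1,974.1598    11,844.9586
  Σ                  2,423.4335    13,184.0617
Price P = Σ PV = 2,423.4335.
Macaulay duration = Σ(t·PV) / P = 13,184.0617 / 2,423.4335 = 5.44024 half-year periods.
In years: 5.44024 / 2 = 2.72012 years.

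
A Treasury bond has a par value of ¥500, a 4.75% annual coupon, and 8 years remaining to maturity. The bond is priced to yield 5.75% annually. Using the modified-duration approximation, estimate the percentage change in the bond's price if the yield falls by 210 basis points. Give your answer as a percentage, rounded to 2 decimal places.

+13.49%

Periodic yield y = 0.0575. Modified duration first:
  t   CF        PV=CF/(1+0.0575)^t    t·PV
  1        23.75        22.4586        22.4586
  2        23.75        21.2375        42.4749
  3        23.75        20.0827        60.2482
  4        23.75        18.9907        75.9630
  5        23.75        17.9582        89.7908
  6        23.75        16.9817       101.8902
  7        23.75        16.0584       112.4085
  8       523.75       334.8737     2,678.9895
  Σ                    468.6415     3,184.2237
P = 468.6415; D_Mac = 6.79458 yrs; D_mod = 6.79458/(1+0.0575) = 6.42514 yrs.
ΔP/P ≈ -D_mod · Δy = -6.42514 × (-0.021) = +0.134928 = +13.4928%.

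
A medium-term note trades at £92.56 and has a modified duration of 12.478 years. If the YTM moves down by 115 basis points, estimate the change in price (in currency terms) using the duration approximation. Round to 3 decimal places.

Duration approximation: ΔP/P ≈ -D_mod · Δy = -12.478 × (-0.0115) = +0.143497.
ΔP ≈ 92.56 × (+0.143497) = +13.28208232.

+£13.282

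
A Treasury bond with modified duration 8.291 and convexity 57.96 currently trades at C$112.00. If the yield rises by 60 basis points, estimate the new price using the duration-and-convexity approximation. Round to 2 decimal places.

C$106.55

Duration effect: -D_mod·Δy = -8.291 × (+0.006) = -0.049746
Convexity effect: ½·C·(Δy)² = 0.5 × 57.96 × (0.006)² = +0.00104328
ΔP/P ≈ -0.049746 + 0.00104328 = -0.04870272
New price ≈ 112.00 × (1 - 0.04870272) = 106.54529536.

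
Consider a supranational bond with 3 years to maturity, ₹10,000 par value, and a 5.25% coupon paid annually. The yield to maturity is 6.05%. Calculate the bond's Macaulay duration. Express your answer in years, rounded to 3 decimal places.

Periodic yield y = 0.0605. Discount each cash flow and weight by its year:
  t   CF        PV=CF/(1+0.0605)^t    t·PV
  1       525.00       495.0495       495.0495
  2       525.00       466.8076       933.6153
  3    10,525.00     8,824.4996    26,473.4987
  Σ                  9,786.3567    27,902.1635
Price P = Σ PV = 9,786.3567.
Macaulay duration = Σ(t·PV) / P = 27,902.1635 / 9,786.3567 = 2.85113 years.

2.851 years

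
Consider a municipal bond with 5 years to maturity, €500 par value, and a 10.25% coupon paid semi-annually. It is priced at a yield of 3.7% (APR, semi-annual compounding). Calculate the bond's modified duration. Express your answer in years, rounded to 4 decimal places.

Periodic yield y = 0.0185. First find Macaulay duration:
  t   CF        PV=CF/(1+0.0185)^t    t·PV
  1       25.625        25.1595        25.1595
  2       25.625        24.7026        49.4051
  3       25.625        24.2539        72.7616
  4       25.625        23.8133        95.2532
  5       25.625        23.3808       116.9038
  6       25.625        22.9561       137.7365
  7       25.625        22.5391       157.7737
  8       25.625        22.1297       177.0376
  9       25.625        21.7277       195.5497
  10     525.625       437.5883     4,375.8828
  Σ                    648.2509     5,403.4635
P = 648.2509; Macaulay duration = 5,403.4635 / 648.2509 = 8.33545 half-year periods = 4.16773 years.
Modified duration = D_Mac / (1 + y) = 4.16773 / 1.0185 = 4.09202 years.

4.0920 years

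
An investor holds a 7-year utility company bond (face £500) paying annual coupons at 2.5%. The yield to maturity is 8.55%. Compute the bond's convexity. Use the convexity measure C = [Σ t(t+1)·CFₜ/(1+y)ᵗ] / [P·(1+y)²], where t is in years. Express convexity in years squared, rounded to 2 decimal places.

42.05

With y = 0.0855:
  t   CF        PV=CF/(1+0.0855)^t    t·PV        t(t+1)·PV
  1        12.50        11.5154        11.5154          23.0309
  2        12.50        10.6084        21.2168          63.6505
  3        12.50         9.7728        29.3185         117.2740
  4        12.50         9.0031        36.0123         180.0614
  5        12.50         8.2939        41.4697         248.8182
  6        12.50         7.6407        45.8440         320.9078
  7       512.50       288.5925     2,020.1477      16,161.1813
  Σ                    345.4269     2,205.5244      17,114.9241
P = 345.4269.
Convexity = Σ t(t+1)·PV / [P·(1+y)²] = 17,114.9241 / (345.4269 × 1.178310) = 42.04934.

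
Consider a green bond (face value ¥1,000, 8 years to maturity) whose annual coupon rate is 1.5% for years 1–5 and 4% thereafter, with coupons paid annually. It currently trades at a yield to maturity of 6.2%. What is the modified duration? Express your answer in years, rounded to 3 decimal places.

7.032 years

Periodic yield y = 0.062. First find Macaulay duration:
  t   CF        PV=CF/(1+0.062)^t    t·PV
  1        15.00        14.1243        14.1243
  2        15.00        13.2997        26.5994
  3        15.00        12.5233        37.5698
  4        15.00        11.7922        47.1686
  5        15.00        11.1037        55.5186
  6        40.00        27.8813       167.2878
  7        40.00        26.2536       183.7750
  8     1,040.00       642.7428     5,141.9422
  Σ                    759.7208     5,673.9857
P = 759.7208; Macaulay duration = 5,673.9857 / 759.7208 = 7.46851 years.
Modified duration = D_Mac / (1 + y) = 7.46851 / 1.062 = 7.03250 years.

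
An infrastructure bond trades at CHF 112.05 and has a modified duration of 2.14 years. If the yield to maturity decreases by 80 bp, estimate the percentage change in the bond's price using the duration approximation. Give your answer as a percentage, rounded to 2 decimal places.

+1.71%

Duration approximation: ΔP/P ≈ -D_mod · Δy = -2.14 × (-0.008) = +0.017120.
As a percentage: +1.7120%.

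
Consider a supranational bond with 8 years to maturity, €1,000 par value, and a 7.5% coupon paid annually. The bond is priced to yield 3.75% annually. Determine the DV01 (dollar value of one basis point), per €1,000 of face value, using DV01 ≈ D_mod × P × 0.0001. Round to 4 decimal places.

€0.7862

Periodic yield y = 0.0375.
  t   CF        PV=CF/(1+0.0375)^t    t·PV
  1        75.00        72.2892        72.2892
  2        75.00        69.6763       139.3526
  3        75.00        67.1579       201.4736
  4        75.00        64.7305       258.9219
  5        75.00        62.3908       311.9541
  6        75.00        60.1357       360.8144
  7        75.00        57.9622       405.7351
  8     1,075.00       800.7623     6,406.0984
  Σ                  1,255.1048     8,156.6394
P = 1,255.1048; D_Mac = 6.49877 yrs; D_mod = 6.26388 yrs.
DV01 ≈ 6.26388 × 1,255.1048 × 0.0001 = 0.786182.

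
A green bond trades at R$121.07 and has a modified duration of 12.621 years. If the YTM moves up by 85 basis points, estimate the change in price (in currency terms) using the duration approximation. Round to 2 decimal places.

Duration approximation: ΔP/P ≈ -D_mod · Δy = -12.621 × (+0.0085) = -0.1072785.
ΔP ≈ 121.07 × (-0.1072785) = -12.988207995.

-R$12.99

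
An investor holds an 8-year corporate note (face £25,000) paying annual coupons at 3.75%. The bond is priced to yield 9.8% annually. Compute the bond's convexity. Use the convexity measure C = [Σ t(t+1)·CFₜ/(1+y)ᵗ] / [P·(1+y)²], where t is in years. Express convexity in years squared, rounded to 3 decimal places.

48.136

With y = 0.098:
  t   CF        PV=CF/(1+0.098)^t    t·PV        t(t+1)·PV
  1       937.50       853.8251       853.8251       1,707.6503
  2       937.50       777.6185     1,555.2370       4,665.7111
  3       937.50       708.2136     2,124.6408       8,498.5631
  4       937.50       645.0033     2,580.0131      12,900.0654
  5       937.50       587.4347     2,937.1734      17,623.0401
  6       937.50       535.0043     3,210.0255      22,470.1787
  7       937.50       487.2534     3,410.7739      27,286.1915
  8    25,937.50    12,277.4845    98,219.8757     883,978.8812
  Σ                 16,871.8373   114,891.5645     979,130.2814
P = 16,871.8373.
Convexity = Σ t(t+1)·PV / [P·(1+y)²] = 979,130.2814 / (16,871.8373 × 1.205604) = 48.13638.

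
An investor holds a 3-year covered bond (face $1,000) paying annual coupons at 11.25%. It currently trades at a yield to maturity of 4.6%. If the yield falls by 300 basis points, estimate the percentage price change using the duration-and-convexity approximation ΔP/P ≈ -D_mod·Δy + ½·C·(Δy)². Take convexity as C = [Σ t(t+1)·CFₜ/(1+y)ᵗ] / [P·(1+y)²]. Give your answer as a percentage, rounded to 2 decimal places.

+8.27%

With y = 0.046:
  t   CF        PV=CF/(1+0.046)^t    t·PV        t(t+1)·PV
  1       112.50       107.5526       107.5526         215.1052
  2       112.50       102.8227       205.6455         616.9364
  3     1,112.50       972.0866     2,916.2599      11,665.0395
  Σ                  1,182.4619     3,229.4579      12,497.0810
P = 1,182.4619; D_Mac = 2.73113 yrs; D_mod = 2.61102 yrs; C = 9.65958.
Duration effect: -2.61102 × (-0.03) = +0.078331
Convexity effect: 0.5 × 9.65958 × (-0.03)² = +0.0043468
ΔP/P ≈ +0.078331 + 0.0043468 = +0.082678 = +8.2678%.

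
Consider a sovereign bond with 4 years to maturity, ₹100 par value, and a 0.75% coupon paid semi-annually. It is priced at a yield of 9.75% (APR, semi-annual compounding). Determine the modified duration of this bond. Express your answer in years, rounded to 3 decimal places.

Periodic yield y = 0.04875. First find Macaulay duration:
  t   CF        PV=CF/(1+0.04875)^t    t·PV
  1        0.375         0.3576         0.3576
  2        0.375         0.3409         0.6819
  3        0.375         0.3251         0.9753
  4        0.375         0.3100         1.2399
  5        0.375         0.2956         1.4779
  6        0.375         0.2818         1.6910
  7        0.375         0.2687         1.8812
  8      100.375        68.5883       548.7061
  Σ                     70.7680       557.0108
P = 70.7680; Macaulay duration = 557.0108 / 70.7680 = 7.87094 half-year periods = 3.93547 years.
Modified duration = D_Mac / (1 + y) = 3.93547 / 1.04875 = 3.75253 years.

3.753 years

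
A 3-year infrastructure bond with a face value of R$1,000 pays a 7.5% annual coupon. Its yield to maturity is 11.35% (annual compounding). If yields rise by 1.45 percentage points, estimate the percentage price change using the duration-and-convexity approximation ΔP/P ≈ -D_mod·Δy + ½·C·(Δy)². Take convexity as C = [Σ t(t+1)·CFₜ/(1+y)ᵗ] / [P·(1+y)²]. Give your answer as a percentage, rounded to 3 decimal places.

-3.534%

With y = 0.1135:
  t   CF        PV=CF/(1+0.1135)^t    t·PV        t(t+1)·PV
  1        75.00        67.3552        67.3552         134.7104
  2        75.00        60.4896       120.9792         362.9377
  3     1,075.00       778.6420     2,335.9259       9,343.7034
  Σ                    906.4868     2,524.2603       9,841.3515
P = 906.4868; D_Mac = 2.78466 yrs; D_mod = 2.50082 yrs; C = 8.75614.
Duration effect: -2.50082 × (+0.0145) = -0.036262
Convexity effect: 0.5 × 8.75614 × (0.0145)² = +0.0009205
ΔP/P ≈ -0.036262 + 0.0009205 = -0.035341 = -3.5341%.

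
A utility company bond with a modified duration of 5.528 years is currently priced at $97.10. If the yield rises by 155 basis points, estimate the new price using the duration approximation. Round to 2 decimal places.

$88.78

Duration approximation: ΔP/P ≈ -D_mod · Δy = -5.528 × (+0.0155) = -0.085684.
New price ≈ 97.10 × (1 - 0.085684) = 88.7800836.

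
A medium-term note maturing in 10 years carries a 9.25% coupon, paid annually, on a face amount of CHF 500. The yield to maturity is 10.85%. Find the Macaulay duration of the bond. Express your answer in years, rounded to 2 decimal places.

6.77 years

Periodic yield y = 0.1085. Discount each cash flow and weight by its year:
  t   CF        PV=CF/(1+0.1085)^t    t·PV
  1        46.25        41.7230        41.7230
  2        46.25        37.6392        75.2784
  3        46.25        33.9551       101.8652
  4        46.25        30.6315       122.5262
  5        46.25        27.6333       138.1667
  6        46.25        24.9286       149.5715
  7        46.25        22.4886       157.4200
  8        46.25        20.2874       162.2991
  9        46.25        18.3017       164.7149
  10      546.25       194.9999     1,949.9994
  Σ                    452.5883     3,063.5644
Price P = Σ PV = 452.5883.
Macaulay duration = Σ(t·PV) / P = 3,063.5644 / 452.5883 = 6.76899 years.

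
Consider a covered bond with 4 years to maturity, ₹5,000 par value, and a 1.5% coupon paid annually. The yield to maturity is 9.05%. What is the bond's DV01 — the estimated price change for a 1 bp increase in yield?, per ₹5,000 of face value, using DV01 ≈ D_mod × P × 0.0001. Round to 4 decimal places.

Periodic yield y = 0.0905.
  t   CF        PV=CF/(1+0.0905)^t    t·PV
  1        75.00        68.7758        68.7758
  2        75.00        63.0681       126.1363
  3        75.00        57.8341       173.5024
  4     5,075.00     3,588.6687    14,354.6748
  Σ                  3,778.3468    14,723.0893
P = 3,778.3468; D_Mac = 3.89670 yrs; D_mod = 3.57332 yrs.
DV01 ≈ 3.57332 × 3,778.3468 × 0.0001 = 1.350123.

₹1.3501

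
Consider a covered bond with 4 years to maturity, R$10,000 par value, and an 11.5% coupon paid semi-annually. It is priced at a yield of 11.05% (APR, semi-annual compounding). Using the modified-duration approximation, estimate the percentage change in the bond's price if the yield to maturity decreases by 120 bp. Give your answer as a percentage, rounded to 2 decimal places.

+3.78%

Periodic yield y = 0.05525. Modified duration first:
  t   CF        PV=CF/(1+0.05525)^t    t·PV
  1       575.00       544.8946       544.8946
  2       575.00       516.3654     1,032.7308
  3       575.00       489.3299     1,467.9897
  4       575.00       463.7099     1,854.8397
  5       575.00       439.4314     2,197.1568
  6       575.00       416.4239     2,498.5436
  7       575.00       394.6211     2,762.3478
  8    10,575.00     6,877.6091    55,020.8729
  Σ                 10,142.3853    67,379.3759
P = 10,142.3853; D_Mac = 6.64335 half-year periods = 3.32167 yrs; D_mod = 3.32167/(1+0.05525) = 3.14776 yrs.
ΔP/P ≈ -D_mod · Δy = -3.14776 × (-0.012) = +0.037773 = +3.7773%.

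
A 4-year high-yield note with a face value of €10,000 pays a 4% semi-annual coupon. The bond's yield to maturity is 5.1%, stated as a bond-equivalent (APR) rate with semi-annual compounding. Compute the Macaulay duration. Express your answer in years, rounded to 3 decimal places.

3.729 years

Periodic yield y = 0.0255. Discount each cash flow and weight by its period:
  t   CF        PV=CF/(1+0.0255)^t    t·PV
  1       200.00       195.0268       195.0268
  2       200.00       190.1773       380.3546
  3       200.00       185.4484       556.3451
  4       200.00       180.8370       723.3481
  5       200.00       176.3403       881.7017
  6       200.00       171.9555     1,031.7328
  7       200.00       167.6796     1,173.7575
  8    10,200.00     8,339.0169    66,712.1352
  Σ                  9,606.4819    71,654.4018
Price P = Σ PV = 9,606.4819.
Macaulay duration = Σ(t·PV) / P = 71,654.4018 / 9,606.4819 = 7.45896 half-year periods.
In years: 7.45896 / 2 = 3.72948 years.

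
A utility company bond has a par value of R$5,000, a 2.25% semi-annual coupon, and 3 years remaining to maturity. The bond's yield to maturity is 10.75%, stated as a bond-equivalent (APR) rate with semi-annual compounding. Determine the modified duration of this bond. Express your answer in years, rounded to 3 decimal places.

Periodic yield y = 0.05375. First find Macaulay duration:
  t   CF        PV=CF/(1+0.05375)^t    t·PV
  1        56.25        53.3808        53.3808
  2        56.25        50.6579       101.3158
  3        56.25        48.0739       144.2218
  4        56.25        45.6218       182.4871
  5        56.25        43.2947       216.4734
  6     5,056.25     3,693.2016    22,159.2095
  Σ                  3,934.2307    22,857.0885
P = 3,934.2307; Macaulay duration = 22,857.0885 / 3,934.2307 = 5.80980 half-year periods = 2.90490 years.
Modified duration = D_Mac / (1 + y) = 2.90490 / 1.05375 = 2.75673 years.

2.757 years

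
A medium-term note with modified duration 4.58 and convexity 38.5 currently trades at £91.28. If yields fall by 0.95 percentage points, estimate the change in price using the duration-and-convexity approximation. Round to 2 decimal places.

+£4.13

Duration effect: -D_mod·Δy = -4.58 × (-0.0095) = +0.043510
Convexity effect: ½·C·(Δy)² = 0.5 × 38.5 × (-0.0095)² = +0.0017373125
ΔP/P ≈ +0.043510 + 0.0017373125 = +0.0452473125
ΔP ≈ 91.28 × (+0.0452473125) = +4.130174685.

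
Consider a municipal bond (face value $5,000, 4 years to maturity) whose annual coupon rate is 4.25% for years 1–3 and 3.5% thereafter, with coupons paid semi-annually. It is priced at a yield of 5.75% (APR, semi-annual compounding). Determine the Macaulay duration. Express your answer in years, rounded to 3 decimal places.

3.711 years

Periodic yield y = 0.02875. Discount each cash flow and weight by its period:
  t   CF        PV=CF/(1+0.02875)^t    t·PV
  1       106.25       103.2807       103.2807
  2       106.25       100.3943       200.7887
  3       106.25        97.5887       292.7660
  4       106.25        94.8614       379.4456
  5       106.25        92.2104       461.0518
  6       106.25        89.6334       537.8004
  7        87.50        71.7528       502.2699
  8     5,087.50     4,055.3247    32,442.5979
  Σ                  4,705.0464    34,920.0009
Price P = Σ PV = 4,705.0464.
Macaulay duration = Σ(t·PV) / P = 34,920.0009 / 4,705.0464 = 7.42182 half-year periods.
In years: 7.42182 / 2 = 3.71091 years.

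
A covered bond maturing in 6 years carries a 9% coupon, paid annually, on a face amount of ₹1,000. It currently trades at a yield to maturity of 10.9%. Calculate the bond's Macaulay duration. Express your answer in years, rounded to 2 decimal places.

4.84 years

Periodic yield y = 0.109. Discount each cash flow and weight by its year:
  t   CF        PV=CF/(1+0.109)^t    t·PV
  1        90.00        81.1542        81.1542
  2        90.00        73.1778       146.3556
  3        90.00        65.9854       197.9562
  4        90.00        59.4999       237.9996
  5        90.00        53.6519       268.2593
  6     1,090.00       585.9185     3,515.5111
  Σ                    919.3877     4,447.2361
Price P = Σ PV = 919.3877.
Macaulay duration = Σ(t·PV) / P = 4,447.2361 / 919.3877 = 4.83717 years.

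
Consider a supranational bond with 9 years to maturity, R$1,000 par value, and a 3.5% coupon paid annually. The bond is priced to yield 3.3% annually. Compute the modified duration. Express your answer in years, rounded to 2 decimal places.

7.63 years

Periodic yield y = 0.033. First find Macaulay duration:
  t   CF        PV=CF/(1+0.033)^t    t·PV
  1        35.00        33.8819        33.8819
  2        35.00        32.7995        65.5990
  3        35.00        31.7517        95.2551
  4        35.00        30.7374       122.9495
  5        35.00        29.7554       148.7772
  6        35.00        28.8049       172.8293
  7        35.00        27.8847       195.1928
  8        35.00        26.9939       215.9511
  9     1,035.00       772.7472     6,954.7251
  Σ                  1,015.3566     8,005.1611
P = 1,015.3566; Macaulay duration = 8,005.1611 / 1,015.3566 = 7.88409 years.
Modified duration = D_Mac / (1 + y) = 7.88409 / 1.033 = 7.63222 years.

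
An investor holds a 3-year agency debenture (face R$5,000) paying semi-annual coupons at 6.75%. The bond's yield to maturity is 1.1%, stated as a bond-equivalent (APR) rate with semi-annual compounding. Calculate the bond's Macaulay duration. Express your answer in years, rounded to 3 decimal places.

2.786 years

Periodic yield y = 0.0055. Discount each cash flow and weight by its period:
  t   CF        PV=CF/(1+0.0055)^t    t·PV
  1       168.75       167.8270       167.8270
  2       168.75       166.9090       333.8179
  3       168.75       165.9960       497.9879
  4       168.75       165.0880       660.3520
  5       168.75       164.1850       820.9249
  6     5,168.75     5,001.4171    30,008.5028
  Σ                  5,831.4220    32,489.4124
Price P = Σ PV = 5,831.4220.
Macaulay duration = Σ(t·PV) / P = 32,489.4124 / 5,831.4220 = 5.57144 half-year periods.
In years: 5.57144 / 2 = 2.78572 years.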